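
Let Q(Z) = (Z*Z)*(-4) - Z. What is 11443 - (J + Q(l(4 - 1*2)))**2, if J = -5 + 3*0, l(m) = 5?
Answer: -657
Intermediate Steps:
J = -5 (J = -5 + 0 = -5)
Q(Z) = -Z - 4*Z**2 (Q(Z) = Z**2*(-4) - Z = -4*Z**2 - Z = -Z - 4*Z**2)
11443 - (J + Q(l(4 - 1*2)))**2 = 11443 - (-5 - 1*5*(1 + 4*5))**2 = 11443 - (-5 - 1*5*(1 + 20))**2 = 11443 - (-5 - 1*5*21)**2 = 11443 - (-5 - 105)**2 = 11443 - 1*(-110)**2 = 11443 - 1*12100 = 11443 - 12100 = -657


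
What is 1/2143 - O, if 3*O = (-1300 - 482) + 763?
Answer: 2183720/6429 ≈ 339.67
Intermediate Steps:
O = -1019/3 (O = ((-1300 - 482) + 763)/3 = (-1782 + 763)/3 = (⅓)*(-1019) = -1019/3 ≈ -339.67)
1/2143 - O = 1/2143 - 1*(-1019/3) = 1/2143 + 1019/3 = 2183720/6429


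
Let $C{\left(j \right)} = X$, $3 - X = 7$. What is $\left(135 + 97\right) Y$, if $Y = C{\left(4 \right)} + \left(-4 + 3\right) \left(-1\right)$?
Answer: $-696$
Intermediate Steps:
$X = -4$ ($X = 3 - 7 = -4$)
$C{\left(j \right)} = -4$
$Y = -3$ ($Y = -4 + \left(-4 + 3\right) \left(-1\right) = -4 - -1 = -4 + 1 = -3$)
$\left(135 + 97\right) Y = \left(135 + 97\right) \left(-3\right) = 232 \left(-3\right) = -696$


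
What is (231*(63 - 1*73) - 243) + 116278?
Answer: 113725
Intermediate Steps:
(231*(63 - 1*73) - 243) + 116278 = (231*(63 - 73) - 243) + 116278 = (231*(-10) - 243) + 116278 = (-2310 - 243) + 116278 = -2553 + 116278 = 113725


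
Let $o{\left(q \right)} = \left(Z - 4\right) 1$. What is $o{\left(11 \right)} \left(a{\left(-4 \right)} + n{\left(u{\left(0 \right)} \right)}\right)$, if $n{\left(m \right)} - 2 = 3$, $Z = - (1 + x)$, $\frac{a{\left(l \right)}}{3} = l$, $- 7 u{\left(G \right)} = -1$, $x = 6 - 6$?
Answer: $35$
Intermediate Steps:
$x = 0$ ($x = 6 - 6 = 0$)
$u{\left(G \right)} = \frac{1}{7}$ ($u{\left(G \right)} = \left(- \frac{1}{7}\right) \left(-1\right) = \frac{1}{7}$)
$a{\left(l \right)} = 3 l$
$Z = -1$ ($Z = - (1 + 0) = \left(-1\right) 1 = -1$)
$n{\left(m \right)} = 5$ ($n{\left(m \right)} = 2 + 3 = 5$)
$o{\left(q \right)} = -5$ ($o{\left(q \right)} = \left(-1 - 4\right) 1 = \left(-5\right) 1 = -5$)
$o{\left(11 \right)} \left(a{\left(-4 \right)} + n{\left(u{\left(0 \right)} \right)}\right) = - 5 \left(3 \left(-4\right) + 5\right) = - 5 \left(-12 + 5\right) = \left(-5\right) \left(-7\right) = 35$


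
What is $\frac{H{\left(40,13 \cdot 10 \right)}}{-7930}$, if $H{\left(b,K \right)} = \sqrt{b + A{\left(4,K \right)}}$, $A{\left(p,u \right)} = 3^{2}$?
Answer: $- \frac{7}{7930} \approx -0.00088272$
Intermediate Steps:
$A{\left(p,u \right)} = 9$
$H{\left(b,K \right)} = \sqrt{9 + b}$ ($H{\left(b,K \right)} = \sqrt{b + 9} = \sqrt{9 + b}$)
$\frac{H{\left(40,13 \cdot 10 \right)}}{-7930} = \frac{\sqrt{9 + 40}}{-7930} = \sqrt{49} \left(- \frac{1}{7930}\right) = 7 \left(- \frac{1}{7930}\right) = - \frac{7}{7930}$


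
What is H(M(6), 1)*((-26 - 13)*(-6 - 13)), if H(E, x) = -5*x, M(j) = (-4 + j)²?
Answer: -3705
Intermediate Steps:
H(M(6), 1)*((-26 - 13)*(-6 - 13)) = (-5*1)*((-26 - 13)*(-6 - 13)) = -(-195)*(-19) = -5*741 = -3705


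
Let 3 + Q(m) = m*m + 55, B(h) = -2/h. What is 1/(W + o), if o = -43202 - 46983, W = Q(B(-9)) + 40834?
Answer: -81/3993215 ≈ -2.0284e-5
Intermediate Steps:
Q(m) = 52 + m² (Q(m) = -3 + (m*m + 55) = -3 + (m² + 55) = -3 + (55 + m²) = 52 + m²)
W = 3311770/81 (W = (52 + (-2/(-9))²) + 40834 = (52 + (-2*(-⅑))²) + 40834 = (52 + (2/9)²) + 40834 = (52 + 4/81) + 40834 = 4216/81 + 40834 = 3311770/81 ≈ 40886.)
o = -90185
1/(W + o) = 1/(3311770/81 - 90185) = 1/(-3993215/81) = -81/3993215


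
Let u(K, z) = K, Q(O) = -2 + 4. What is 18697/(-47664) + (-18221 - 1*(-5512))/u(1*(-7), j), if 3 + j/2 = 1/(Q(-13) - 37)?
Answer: 605630897/333648 ≈ 1815.2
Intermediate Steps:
Q(O) = 2
j = -212/35 (j = -6 + 2/(2 - 37) = -6 + 2/(-35) = -6 + 2*(-1/35) = -6 - 2/35 = -212/35 ≈ -6.0571)
18697/(-47664) + (-18221 - 1*(-5512))/u(1*(-7), j) = 18697/(-47664) + (-18221 - 1*(-5512))/((1*(-7))) = 18697*(-1/47664) + (-18221 + 5512)/(-7) = -18697/47664 - 12709*(-⅐) = -18697/47664 + 12709/7 = 605630897/333648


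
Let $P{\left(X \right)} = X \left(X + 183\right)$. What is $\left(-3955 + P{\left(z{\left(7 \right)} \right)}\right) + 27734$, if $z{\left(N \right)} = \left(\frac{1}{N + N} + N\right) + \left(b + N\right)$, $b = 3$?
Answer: $\frac{5330123}{196} \approx 27195.0$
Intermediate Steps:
$z{\left(N \right)} = 3 + \frac{1}{2 N} + 2 N$ ($z{\left(N \right)} = \left(\frac{1}{N + N} + N\right) + \left(3 + N\right) = \left(\frac{1}{2 N} + N\right) + \left(3 + N\right) = \left(N + \frac{1}{2 N}\right) + \left(3 + N\right) = 3 + \frac{1}{2 N} + 2 N$)
$P{\left(X \right)} = X \left(183 + X\right)$
$\left(-3955 + P{\left(z{\left(7 \right)} \right)}\right) + 27734 = \left(-3955 + \left(3 + \frac{1}{2 \cdot 7} + 2 \cdot 7\right) \left(183 + \left(3 + \frac{1}{2 \cdot 7} + 2 \cdot 7\right)\right)\right) + 27734 = \left(-3955 + \left(3 + \frac{1}{2} \cdot \frac{1}{7} + 14\right) \left(183 + \left(3 + \frac{1}{2} \cdot \frac{1}{7} + 14\right)\right)\right) + 27734 = \left(-3955 + \left(3 + \frac{1}{14} + 14\right) \left(183 + \left(3 + \frac{1}{14} + 14\right)\right)\right) + 27734 = \left(-3955 + \frac{239 \left(183 + \frac{239}{14}\right)}{14}\right) + 27734 = \left(-3955 + \frac{239}{14} \cdot \frac{2801}{14}\right) + 27734 = \left(-3955 + \frac{669439}{196}\right) + 27734 = - \frac{105741}{196} + 27734 = \frac{5330123}{196}$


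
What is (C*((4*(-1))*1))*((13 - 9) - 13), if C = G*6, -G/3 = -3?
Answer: 1944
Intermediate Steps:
G = 9 (G = -3*(-3) = 9)
C = 54 (C = 9*6 = 54)
(C*((4*(-1))*1))*((13 - 9) - 13) = (54*((4*(-1))*1))*((13 - 9) - 13) = (54*(-4*1))*(4 - 13) = (54*(-4))*(-9) = -216*(-9) = 1944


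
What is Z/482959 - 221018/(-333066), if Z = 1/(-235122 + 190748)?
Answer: 2368298781830461/3568939191036978 ≈ 0.66359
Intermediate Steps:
Z = -1/44374 (Z = 1/(-44374) = -1/44374 ≈ -2.2536e-5)
Z/482959 - 221018/(-333066) = -1/44374/482959 - 221018/(-333066) = -1/44374*1/482959 - 221018*(-1/333066) = -1/21430822666 + 110509/166533 = 2368298781830461/3568939191036978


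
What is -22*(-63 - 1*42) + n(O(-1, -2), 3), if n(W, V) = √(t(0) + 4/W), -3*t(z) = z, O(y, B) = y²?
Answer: 2312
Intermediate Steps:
t(z) = -z/3
n(W, V) = 2*√(1/W) (n(W, V) = √(-⅓*0 + 4/W) = √(0 + 4/W) = √(4/W) = 2*√(1/W))
-22*(-63 - 1*42) + n(O(-1, -2), 3) = -22*(-63 - 1*42) + 2*√(1/((-1)²)) = -22*(-63 - 42) + 2*√(1/1) = -22*(-105) + 2*√1 = 2310 + 2*1 = 2310 + 2 = 2312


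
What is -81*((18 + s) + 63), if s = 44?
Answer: -10125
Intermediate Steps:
-81*((18 + s) + 63) = -81*((18 + 44) + 63) = -81*(62 + 63) = -81*125 = -10125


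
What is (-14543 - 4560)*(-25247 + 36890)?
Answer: -222416229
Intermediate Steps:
(-14543 - 4560)*(-25247 + 36890) = -19103*11643 = -222416229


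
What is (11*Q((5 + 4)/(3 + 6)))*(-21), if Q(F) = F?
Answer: -231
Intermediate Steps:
(11*Q((5 + 4)/(3 + 6)))*(-21) = (11*((5 + 4)/(3 + 6)))*(-21) = (11*(9/9))*(-21) = (11*(9*(⅑)))*(-21) = (11*1)*(-21) = 11*(-21) = -231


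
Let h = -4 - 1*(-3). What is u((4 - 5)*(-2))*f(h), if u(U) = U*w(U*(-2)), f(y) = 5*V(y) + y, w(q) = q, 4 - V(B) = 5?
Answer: 48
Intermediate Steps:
V(B) = -1 (V(B) = 4 - 1*5 = 4 - 5 = -1)
h = -1 (h = -4 + 3 = -1)
f(y) = -5 + y (f(y) = 5*(-1) + y = -5 + y)
u(U) = -2*U**2 (u(U) = U*(U*(-2)) = U*(-2*U) = -2*U**2)
u((4 - 5)*(-2))*f(h) = (-2*4*(4 - 5)**2)*(-5 - 1) = -2*(-1*(-2))**2*(-6) = -2*2**2*(-6) = -2*4*(-6) = -8*(-6) = 48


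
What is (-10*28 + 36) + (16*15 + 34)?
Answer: 30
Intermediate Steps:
(-10*28 + 36) + (16*15 + 34) = (-280 + 36) + (240 + 34) = -244 + 274 = 30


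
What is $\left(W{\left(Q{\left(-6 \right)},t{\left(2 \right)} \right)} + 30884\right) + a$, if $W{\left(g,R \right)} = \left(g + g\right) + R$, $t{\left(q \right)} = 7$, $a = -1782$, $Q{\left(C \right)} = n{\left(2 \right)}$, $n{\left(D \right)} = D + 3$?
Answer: $29119$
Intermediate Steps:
$n{\left(D \right)} = 3 + D$
$Q{\left(C \right)} = 5$ ($Q{\left(C \right)} = 3 + 2 = 5$)
$W{\left(g,R \right)} = R + 2 g$ ($W{\left(g,R \right)} = 2 g + R = R + 2 g$)
$\left(W{\left(Q{\left(-6 \right)},t{\left(2 \right)} \right)} + 30884\right) + a = \left(\left(7 + 2 \cdot 5\right) + 30884\right) - 1782 = \left(\left(7 + 10\right) + 30884\right) - 1782 = \left(17 + 30884\right) - 1782 = 30901 - 1782 = 29119$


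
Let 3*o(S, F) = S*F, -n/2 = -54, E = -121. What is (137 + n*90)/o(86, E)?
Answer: -29571/10406 ≈ -2.8417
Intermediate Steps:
n = 108 (n = -2*(-54) = 108)
o(S, F) = F*S/3 (o(S, F) = (S*F)/3 = (F*S)/3 = F*S/3)
(137 + n*90)/o(86, E) = (137 + 108*90)/(((⅓)*(-121)*86)) = (137 + 9720)/(-10406/3) = 9857*(-3/10406) = -29571/10406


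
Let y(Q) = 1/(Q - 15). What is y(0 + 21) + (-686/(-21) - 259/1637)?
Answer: 320935/9822 ≈ 32.675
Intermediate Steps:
y(Q) = 1/(-15 + Q)
y(0 + 21) + (-686/(-21) - 259/1637) = 1/(-15 + (0 + 21)) + (-686/(-21) - 259/1637) = 1/(-15 + 21) + (-686*(-1/21) - 259*1/1637) = 1/6 + (98/3 - 259/1637) = 1/6 + 159649/4911 = 320935/9822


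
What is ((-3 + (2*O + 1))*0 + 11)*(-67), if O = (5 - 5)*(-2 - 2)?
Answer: -737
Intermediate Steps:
O = 0 (O = 0*(-4) = 0)
((-3 + (2*O + 1))*0 + 11)*(-67) = ((-3 + (2*0 + 1))*0 + 11)*(-67) = ((-3 + (0 + 1))*0 + 11)*(-67) = ((-3 + 1)*0 + 11)*(-67) = (-2*0 + 11)*(-67) = (0 + 11)*(-67) = 11*(-67) = -737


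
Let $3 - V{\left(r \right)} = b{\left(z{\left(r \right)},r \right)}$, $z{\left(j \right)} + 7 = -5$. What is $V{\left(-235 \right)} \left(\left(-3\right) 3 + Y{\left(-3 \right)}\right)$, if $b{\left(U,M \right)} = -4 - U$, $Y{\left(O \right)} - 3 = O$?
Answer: $45$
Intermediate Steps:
$Y{\left(O \right)} = 3 + O$
$z{\left(j \right)} = -12$ ($z{\left(j \right)} = -7 - 5 = -12$)
$V{\left(r \right)} = -5$ ($V{\left(r \right)} = 3 - \left(-4 - -12\right) = 3 - \left(-4 + 12\right) = 3 - 8 = -5$)
$V{\left(-235 \right)} \left(\left(-3\right) 3 + Y{\left(-3 \right)}\right) = - 5 \left(\left(-3\right) 3 + \left(3 - 3\right)\right) = - 5 \left(-9 + 0\right) = \left(-5\right) \left(-9\right) = 45$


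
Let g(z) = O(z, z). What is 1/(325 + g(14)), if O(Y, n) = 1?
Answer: 1/326 ≈ 0.0030675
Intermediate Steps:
g(z) = 1
1/(325 + g(14)) = 1/(325 + 1) = 1/326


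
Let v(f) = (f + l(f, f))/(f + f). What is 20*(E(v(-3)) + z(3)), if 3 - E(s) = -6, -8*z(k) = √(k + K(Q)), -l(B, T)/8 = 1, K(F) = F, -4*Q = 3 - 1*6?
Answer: 180 - 5*√15/4 ≈ 175.16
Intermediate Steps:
Q = ¾ (Q = -(3 - 1*6)/4 = -(3 - 6)/4 = -¼*(-3) = ¾ ≈ 0.75000)
l(B, T) = -8 (l(B, T) = -8*1 = -8)
z(k) = -√(¾ + k)/8 (z(k) = -√(k + ¾)/8 = -√(¾ + k)/8)
v(f) = (-8 + f)/(2*f) (v(f) = (f - 8)/(f + f) = (-8 + f)/((2*f)) = (-8 + f)*(1/(2*f)) = (-8 + f)/(2*f))
E(s) = 9 (E(s) = 3 - 1*(-6) = 3 + 6 = 9)
20*(E(v(-3)) + z(3)) = 20*(9 - √(3 + 4*3)/16) = 20*(9 - √(3 + 12)/16) = 20*(9 - √15/16) = 180 - 5*√15/4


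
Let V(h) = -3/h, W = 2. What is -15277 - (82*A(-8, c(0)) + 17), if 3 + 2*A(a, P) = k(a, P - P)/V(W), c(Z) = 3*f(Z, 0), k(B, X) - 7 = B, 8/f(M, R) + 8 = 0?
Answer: -45595/3 ≈ -15198.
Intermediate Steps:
f(M, R) = -1 (f(M, R) = 8/(-8 + 0) = 8/(-8) = 8*(-1/8) = -1)
k(B, X) = 7 + B
c(Z) = -3 (c(Z) = 3*(-1) = -3)
A(a, P) = -23/6 - a/3 (A(a, P) = -3/2 + ((7 + a)/((-3/2)))/2 = -3/2 + ((7 + a)/((-3*1/2)))/2 = -3/2 + ((7 + a)/(-3/2))/2 = -3/2 + ((7 + a)*(-2/3))/2 = -3/2 + (-14/3 - 2*a/3)/2 = -3/2 + (-7/3 - a/3) = -23/6 - a/3)
-15277 - (82*A(-8, c(0)) + 17) = -15277 - (82*(-23/6 - 1/3*(-8)) + 17) = -15277 - (82*(-23/6 + 8/3) + 17) = -15277 - (82*(-7/6) + 17) = -15277 - (-287/3 + 17) = -15277 - 1*(-236/3) = -15277 + 236/3 = -45595/3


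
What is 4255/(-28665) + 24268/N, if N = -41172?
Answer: -14513818/19669923 ≈ -0.73787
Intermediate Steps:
4255/(-28665) + 24268/N = 4255/(-28665) + 24268/(-41172) = 4255*(-1/28665) + 24268*(-1/41172) = -851/5733 - 6067/10293 = -14513818/19669923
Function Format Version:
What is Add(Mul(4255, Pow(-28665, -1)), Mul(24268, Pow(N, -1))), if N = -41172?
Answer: Rational(-14513818, 19669923) ≈ -0.73787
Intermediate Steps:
Add(Mul(4255, Pow(-28665, -1)), Mul(24268, Pow(N, -1))) = Add(Mul(4255, Pow(-28665, -1)), Mul(24268, Pow(-41172, -1))) = Add(Mul(4255, Rational(-1, 28665)), Mul(24268, Rational(-1, 41172))) = Add(Rational(-851, 5733), Rational(-6067, 10293)) = Rational(-14513818, 19669923)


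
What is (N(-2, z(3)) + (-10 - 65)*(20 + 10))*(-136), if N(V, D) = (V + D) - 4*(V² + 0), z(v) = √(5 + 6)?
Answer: 308448 - 136*√11 ≈ 3.0800e+5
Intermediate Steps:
z(v) = √11
N(V, D) = D + V - 4*V² (N(V, D) = (D + V) - 4*V² = D + V - 4*V²)
(N(-2, z(3)) + (-10 - 65)*(20 + 10))*(-136) = ((√11 - 2 - 4*(-2)²) + (-10 - 65)*(20 + 10))*(-136) = ((√11 - 2 - 4*4) - 75*30)*(-136) = ((√11 - 2 - 16) - 2250)*(-136) = ((-18 + √11) - 2250)*(-136) = (-2268 + √11)*(-136) = 308448 - 136*√11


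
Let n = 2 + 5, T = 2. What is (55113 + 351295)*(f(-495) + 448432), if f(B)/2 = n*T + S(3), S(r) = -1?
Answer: 182256918864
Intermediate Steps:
n = 7
f(B) = 26 (f(B) = 2*(7*2 - 1) = 2*(14 - 1) = 2*13 = 26)
(55113 + 351295)*(f(-495) + 448432) = (55113 + 351295)*(26 + 448432) = 406408*448458 = 182256918864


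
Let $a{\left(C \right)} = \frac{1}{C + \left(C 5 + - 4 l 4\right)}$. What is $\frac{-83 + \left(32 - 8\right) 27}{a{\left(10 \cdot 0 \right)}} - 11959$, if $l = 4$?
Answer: $-48119$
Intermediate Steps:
$a{\left(C \right)} = \frac{1}{-64 + 6 C}$ ($a{\left(C \right)} = \frac{1}{C + \left(C 5 + \left(-4\right) 4 \cdot 4\right)} = \frac{1}{C + \left(5 C - 64\right)} = \frac{1}{C + \left(-64 + 5 C\right)} = \frac{1}{-64 + 6 C}$)
$\frac{-83 + \left(32 - 8\right) 27}{a{\left(10 \cdot 0 \right)}} - 11959 = \frac{-83 + \left(32 - 8\right) 27}{\frac{1}{2} \frac{1}{-32 + 3 \cdot 10 \cdot 0}} - 11959 = \frac{-83 + \left(32 - 8\right) 27}{\frac{1}{2} \frac{1}{-32 + 3 \cdot 0}} - 11959 = \frac{-83 + 24 \cdot 27}{\frac{1}{2} \frac{1}{-32 + 0}} - 11959 = \frac{-83 + 648}{\frac{1}{2} \frac{1}{-32}} - 11959 = \frac{565}{\frac{1}{2} \left(- \frac{1}{32}\right)} - 11959 = \frac{565}{- \frac{1}{64}} - 11959 = 565 \left(-64\right) - 11959 = -36160 - 11959 = -48119$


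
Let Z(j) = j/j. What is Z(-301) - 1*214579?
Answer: -214578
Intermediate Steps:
Z(j) = 1
Z(-301) - 1*214579 = 1 - 1*214579 = 1 - 214579 = -214578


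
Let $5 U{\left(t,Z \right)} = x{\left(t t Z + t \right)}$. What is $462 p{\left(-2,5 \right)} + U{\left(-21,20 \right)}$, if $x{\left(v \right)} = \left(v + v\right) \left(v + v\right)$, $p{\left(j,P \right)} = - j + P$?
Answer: $\frac{309705774}{5} \approx 6.1941 \cdot 10^{7}$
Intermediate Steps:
$p{\left(j,P \right)} = P - j$
$x{\left(v \right)} = 4 v^{2}$ ($x{\left(v \right)} = 2 v 2 v = 4 v^{2}$)
$U{\left(t,Z \right)} = \frac{4 \left(t + Z t^{2}\right)^{2}}{5}$ ($U{\left(t,Z \right)} = \frac{4 \left(t t Z + t\right)^{2}}{5} = \frac{4 \left(t^{2} Z + t\right)^{2}}{5} = \frac{4 \left(Z t^{2} + t\right)^{2}}{5} = \frac{4 \left(t + Z t^{2}\right)^{2}}{5}$)
$462 p{\left(-2,5 \right)} + U{\left(-21,20 \right)} = 462 \left(5 - -2\right) + \frac{4 \left(-21\right)^{2} \left(1 + 20 \left(-21\right)\right)^{2}}{5} = 462 \left(5 + 2\right) + \frac{4}{5} \cdot 441 \left(1 - 420\right)^{2} = 462 \cdot 7 + \frac{4}{5} \cdot 441 \left(-419\right)^{2} = 3234 + \frac{4}{5} \cdot 441 \cdot 175561 = 3234 + \frac{309689604}{5} = \frac{309705774}{5}$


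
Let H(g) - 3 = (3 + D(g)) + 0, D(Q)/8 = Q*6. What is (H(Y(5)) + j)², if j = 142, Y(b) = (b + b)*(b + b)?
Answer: 24482704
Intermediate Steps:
Y(b) = 4*b² (Y(b) = (2*b)*(2*b) = 4*b²)
D(Q) = 48*Q (D(Q) = 8*(Q*6) = 8*(6*Q) = 48*Q)
H(g) = 6 + 48*g (H(g) = 3 + ((3 + 48*g) + 0) = 3 + (3 + 48*g) = 6 + 48*g)
(H(Y(5)) + j)² = ((6 + 48*(4*5²)) + 142)² = ((6 + 48*(4*25)) + 142)² = ((6 + 48*100) + 142)² = ((6 + 4800) + 142)² = (4806 + 142)² = 4948² = 24482704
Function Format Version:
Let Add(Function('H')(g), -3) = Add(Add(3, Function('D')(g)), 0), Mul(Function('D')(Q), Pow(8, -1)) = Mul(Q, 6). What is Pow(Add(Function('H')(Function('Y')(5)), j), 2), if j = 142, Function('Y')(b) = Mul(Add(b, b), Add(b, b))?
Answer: 24482704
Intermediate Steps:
Function('Y')(b) = Mul(4, Pow(b, 2)) (Function('Y')(b) = Mul(Mul(2, b), Mul(2, b)) = Mul(4, Pow(b, 2)))
Function('D')(Q) = Mul(48, Q) (Function('D')(Q) = Mul(8, Mul(Q, 6)) = Mul(8, Mul(6, Q)) = Mul(48, Q))
Function('H')(g) = Add(6, Mul(48, g)) (Function('H')(g) = Add(3, Add(Add(3, Mul(48, g)), 0)) = Add(3, Add(3, Mul(48, g))) = Add(6, Mul(48, g)))
Pow(Add(Function('H')(Function('Y')(5)), j), 2) = Pow(Add(Add(6, Mul(48, Mul(4, Pow(5, 2)))), 142), 2) = Pow(Add(Add(6, Mul(48, Mul(4, 25))), 142), 2) = Pow(Add(Add(6, Mul(48, 100)), 142), 2) = Pow(Add(Add(6, 4800), 142), 2) = Pow(Add(4806, 142), 2) = Pow(4948, 2) = 24482704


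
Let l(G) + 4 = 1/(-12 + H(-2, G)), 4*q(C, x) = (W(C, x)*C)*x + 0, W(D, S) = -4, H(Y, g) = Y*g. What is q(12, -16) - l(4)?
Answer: 3921/20 ≈ 196.05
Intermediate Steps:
q(C, x) = -C*x (q(C, x) = ((-4*C)*x + 0)/4 = (-4*C*x + 0)/4 = (-4*C*x)/4 = -C*x)
l(G) = -4 + 1/(-12 - 2*G)
q(12, -16) - l(4) = -1*12*(-16) - (-49 - 8*4)/(2*(6 + 4)) = 192 - (-49 - 32)/(2*10) = 192 - (-81)/(2*10) = 192 - 1*(-81/20) = 192 + 81/20 = 3921/20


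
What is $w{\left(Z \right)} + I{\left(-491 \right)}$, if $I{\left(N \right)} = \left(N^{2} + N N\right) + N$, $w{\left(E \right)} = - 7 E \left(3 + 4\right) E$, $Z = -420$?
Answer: $-8161929$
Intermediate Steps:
$w{\left(E \right)} = - 49 E^{2}$ ($w{\left(E \right)} = - 7 E 7 E = - 7 \cdot 7 E E = - 49 E E = - 49 E^{2}$)
$I{\left(N \right)} = N + 2 N^{2}$ ($I{\left(N \right)} = \left(N^{2} + N^{2}\right) + N = 2 N^{2} + N = N + 2 N^{2}$)
$w{\left(Z \right)} + I{\left(-491 \right)} = - 49 \left(-420\right)^{2} - 491 \left(1 + 2 \left(-491\right)\right) = \left(-49\right) 176400 - 491 \left(1 - 982\right) = -8643600 - -481671 = -8643600 + 481671 = -8161929$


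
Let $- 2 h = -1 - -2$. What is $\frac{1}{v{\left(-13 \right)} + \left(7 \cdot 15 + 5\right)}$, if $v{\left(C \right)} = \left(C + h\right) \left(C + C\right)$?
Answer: $\frac{1}{461} \approx 0.0021692$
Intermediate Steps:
$h = - \frac{1}{2}$ ($h = - \frac{-1 - -2}{2} = - \frac{-1 + 2}{2} = \left(- \frac{1}{2}\right) 1 = - \frac{1}{2} \approx -0.5$)
$v{\left(C \right)} = 2 C \left(- \frac{1}{2} + C\right)$ ($v{\left(C \right)} = \left(C - \frac{1}{2}\right) \left(C + C\right) = \left(- \frac{1}{2} + C\right) 2 C = 2 C \left(- \frac{1}{2} + C\right)$)
$\frac{1}{v{\left(-13 \right)} + \left(7 \cdot 15 + 5\right)} = \frac{1}{- 13 \left(-1 + 2 \left(-13\right)\right) + \left(7 \cdot 15 + 5\right)} = \frac{1}{- 13 \left(-1 - 26\right) + \left(105 + 5\right)} = \frac{1}{\left(-13\right) \left(-27\right) + 110} = \frac{1}{351 + 110} = \frac{1}{461}$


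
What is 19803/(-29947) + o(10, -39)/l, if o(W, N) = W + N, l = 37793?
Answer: -749283242/1131786971 ≈ -0.66204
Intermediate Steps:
o(W, N) = N + W
19803/(-29947) + o(10, -39)/l = 19803/(-29947) + (-39 + 10)/37793 = 19803*(-1/29947) - 29*1/37793 = -19803/29947 - 29/37793 = -749283242/1131786971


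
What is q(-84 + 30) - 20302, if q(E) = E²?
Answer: -17386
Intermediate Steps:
q(-84 + 30) - 20302 = (-84 + 30)² - 20302 = (-54)² - 20302 = 2916 - 20302 = -17386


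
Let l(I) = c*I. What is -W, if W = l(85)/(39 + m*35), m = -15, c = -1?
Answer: -85/486 ≈ -0.17490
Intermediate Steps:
l(I) = -I
W = 85/486 (W = (-1*85)/(39 - 15*35) = -85/(39 - 525) = -85/(-486) = -85*(-1/486) = 85/486 ≈ 0.17490)
-W = -1*85/486 = -85/486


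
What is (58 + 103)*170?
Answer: 27370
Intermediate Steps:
(58 + 103)*170 = 161*170 = 27370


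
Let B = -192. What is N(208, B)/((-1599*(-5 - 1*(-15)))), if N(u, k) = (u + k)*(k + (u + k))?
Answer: 1408/7995 ≈ 0.17611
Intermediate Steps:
N(u, k) = (k + u)*(u + 2*k) (N(u, k) = (k + u)*(k + (k + u)) = (k + u)*(u + 2*k))
N(208, B)/((-1599*(-5 - 1*(-15)))) = (208² + 2*(-192)² + 3*(-192)*208)/((-1599*(-5 - 1*(-15)))) = (43264 + 2*36864 - 119808)/((-1599*(-5 + 15))) = (43264 + 73728 - 119808)/((-1599*10)) = -2816/(-15990) = -2816*(-1/15990) = 1408/7995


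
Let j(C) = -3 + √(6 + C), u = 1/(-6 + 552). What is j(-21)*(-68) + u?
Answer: 111385/546 - 68*I*√15 ≈ 204.0 - 263.36*I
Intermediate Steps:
u = 1/546 ≈ 0.0018315
j(-21)*(-68) + u = (-3 + √(6 - 21))*(-68) + 1/546 = (-3 + √(-15))*(-68) + 1/546 = (-3 + I*√15)*(-68) + 1/546 = (204 - 68*I*√15) + 1/546 = 111385/546 - 68*I*√15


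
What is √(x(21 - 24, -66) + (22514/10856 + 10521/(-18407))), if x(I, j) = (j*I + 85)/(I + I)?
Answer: I*√1025665288074839697/149869794 ≈ 6.7575*I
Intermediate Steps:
x(I, j) = (85 + I*j)/(2*I) (x(I, j) = (I*j + 85)/((2*I)) = (85 + I*j)*(1/(2*I)) = (85 + I*j)/(2*I))
√(x(21 - 24, -66) + (22514/10856 + 10521/(-18407))) = √((85 + (21 - 24)*(-66))/(2*(21 - 24)) + (22514/10856 + 10521/(-18407))) = √((½)*(85 - 3*(-66))/(-3) + (22514*(1/10856) + 10521*(-1/18407))) = √((½)*(-⅓)*(85 + 198) + (11257/5428 - 10521/18407)) = √((½)*(-⅓)*283 + 150099611/99913196) = √(-283/6 + 150099611/99913196) = √(-13687418401/299739588) = I*√1025665288074839697/149869794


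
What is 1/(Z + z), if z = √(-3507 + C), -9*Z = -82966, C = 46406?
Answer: 746694/6879882337 - 81*√42899/6879882337 ≈ 0.00010609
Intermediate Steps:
Z = 82966/9 (Z = -⅑*(-82966) = 82966/9 ≈ 9218.4)
z = √42899 (z = √(-3507 + 46406) = √42899 ≈ 207.12)
1/(Z + z) = 1/(82966/9 + √42899)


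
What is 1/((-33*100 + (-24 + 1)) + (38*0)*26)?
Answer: -1/3323 ≈ -0.00030093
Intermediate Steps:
1/((-33*100 + (-24 + 1)) + (38*0)*26) = 1/((-3300 - 23) + 0*26) = 1/(-3323 + 0) = 1/(-3323) = -1/3323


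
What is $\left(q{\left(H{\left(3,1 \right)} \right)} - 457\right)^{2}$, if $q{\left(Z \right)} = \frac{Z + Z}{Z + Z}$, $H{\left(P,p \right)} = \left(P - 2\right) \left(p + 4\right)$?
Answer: $207936$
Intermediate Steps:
$H{\left(P,p \right)} = \left(-2 + P\right) \left(4 + p\right)$
$q{\left(Z \right)} = 1$ ($q{\left(Z \right)} = \frac{2 Z}{2 Z} = 2 Z \frac{1}{2 Z} = 1$)
$\left(q{\left(H{\left(3,1 \right)} \right)} - 457\right)^{2} = \left(1 - 457\right)^{2} = \left(-456\right)^{2} = 207936$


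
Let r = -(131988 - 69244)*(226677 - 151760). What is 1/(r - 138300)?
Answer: -1/4700730548 ≈ -2.1273e-10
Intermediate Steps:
r = -4700592248 (r = -62744*74917 = -1*4700592248 = -4700592248)
1/(r - 138300) = 1/(-4700592248 - 138300) = 1/(-4700730548) = -1/4700730548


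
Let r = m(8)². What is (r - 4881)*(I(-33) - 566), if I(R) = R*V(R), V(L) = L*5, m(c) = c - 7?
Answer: -23809520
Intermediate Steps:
m(c) = -7 + c
r = 1 (r = (-7 + 8)² = 1² = 1)
V(L) = 5*L
I(R) = 5*R² (I(R) = R*(5*R) = 5*R²)
(r - 4881)*(I(-33) - 566) = (1 - 4881)*(5*(-33)² - 566) = -4880*(5*1089 - 566) = -4880*(5445 - 566) = -4880*4879 = -23809520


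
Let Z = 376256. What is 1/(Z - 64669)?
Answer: 1/311587 ≈ 3.2094e-6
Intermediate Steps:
1/(Z - 64669) = 1/(376256 - 64669) = 1/311587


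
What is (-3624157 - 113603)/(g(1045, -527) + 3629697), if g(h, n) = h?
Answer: -1868880/1815371 ≈ -1.0295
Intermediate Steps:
(-3624157 - 113603)/(g(1045, -527) + 3629697) = (-3624157 - 113603)/(1045 + 3629697) = -3737760/3630742 = -3737760*1/3630742 = -1868880/1815371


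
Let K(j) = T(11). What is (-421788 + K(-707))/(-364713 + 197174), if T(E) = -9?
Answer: 421797/167539 ≈ 2.5176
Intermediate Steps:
K(j) = -9
(-421788 + K(-707))/(-364713 + 197174) = (-421788 - 9)/(-364713 + 197174) = -421797/(-167539) = -421797*(-1/167539) = 421797/167539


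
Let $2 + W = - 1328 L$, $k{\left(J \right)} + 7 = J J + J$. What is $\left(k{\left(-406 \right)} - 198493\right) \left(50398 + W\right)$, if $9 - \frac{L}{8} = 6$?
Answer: $-631112680$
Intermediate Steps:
$L = 24$ ($L = 72 - 48 = 24$)
$k{\left(J \right)} = -7 + J + J^{2}$ ($k{\left(J \right)} = -7 + \left(J J + J\right) = -7 + \left(J^{2} + J\right) = -7 + \left(J + J^{2}\right) = -7 + J + J^{2}$)
$W = -31874$ ($W = -2 - 31872 = -31874$)
$\left(k{\left(-406 \right)} - 198493\right) \left(50398 + W\right) = \left(\left(-7 - 406 + \left(-406\right)^{2}\right) - 198493\right) \left(50398 - 31874\right) = \left(\left(-7 - 406 + 164836\right) - 198493\right) 18524 = \left(164423 - 198493\right) 18524 = \left(-34070\right) 18524 = -631112680$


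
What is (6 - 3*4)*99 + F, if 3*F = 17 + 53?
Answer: -1712/3 ≈ -570.67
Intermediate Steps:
F = 70/3 (F = (17 + 53)/3 = (⅓)*70 = 70/3 ≈ 23.333)
(6 - 3*4)*99 + F = (6 - 3*4)*99 + 70/3 = (6 - 12)*99 + 70/3 = -6*99 + 70/3 = -594 + 70/3 = -1712/3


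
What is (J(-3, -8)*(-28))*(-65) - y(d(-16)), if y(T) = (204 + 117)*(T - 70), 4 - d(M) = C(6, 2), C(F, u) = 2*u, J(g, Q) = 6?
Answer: 33390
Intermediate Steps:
d(M) = 0 (d(M) = 4 - 2*2 = 4 - 1*4 = 4 - 4 = 0)
y(T) = -22470 + 321*T (y(T) = 321*(-70 + T) = -22470 + 321*T)
(J(-3, -8)*(-28))*(-65) - y(d(-16)) = (6*(-28))*(-65) - (-22470 + 321*0) = -168*(-65) - (-22470 + 0) = 10920 - 1*(-22470) = 10920 + 22470 = 33390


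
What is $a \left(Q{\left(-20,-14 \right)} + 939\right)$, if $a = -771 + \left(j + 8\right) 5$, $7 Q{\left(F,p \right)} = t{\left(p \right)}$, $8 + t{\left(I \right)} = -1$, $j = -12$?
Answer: $-741732$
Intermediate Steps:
$t{\left(I \right)} = -9$ ($t{\left(I \right)} = -8 - 1 = -9$)
$Q{\left(F,p \right)} = - \frac{9}{7}$ ($Q{\left(F,p \right)} = \frac{1}{7} \left(-9\right) = - \frac{9}{7}$)
$a = -791$ ($a = -771 + \left(-12 + 8\right) 5 = -771 - 20 = -791$)
$a \left(Q{\left(-20,-14 \right)} + 939\right) = - 791 \left(- \frac{9}{7} + 939\right) = \left(-791\right) \frac{6564}{7} = -741732$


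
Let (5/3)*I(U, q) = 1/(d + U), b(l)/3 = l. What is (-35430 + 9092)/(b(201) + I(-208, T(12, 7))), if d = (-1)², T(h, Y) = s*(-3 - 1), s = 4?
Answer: -4543305/104017 ≈ -43.678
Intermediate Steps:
b(l) = 3*l
T(h, Y) = -16 (T(h, Y) = 4*(-3 - 1) = 4*(-4) = -16)
d = 1
I(U, q) = 3/(5*(1 + U))
(-35430 + 9092)/(b(201) + I(-208, T(12, 7))) = (-35430 + 9092)/(3*201 + 3/(5*(1 - 208))) = -26338/(603 + (⅗)/(-207)) = -26338/(603 + (⅗)*(-1/207)) = -26338/(603 - 1/345) = -26338/208034/345 = -26338*345/208034 = -4543305/104017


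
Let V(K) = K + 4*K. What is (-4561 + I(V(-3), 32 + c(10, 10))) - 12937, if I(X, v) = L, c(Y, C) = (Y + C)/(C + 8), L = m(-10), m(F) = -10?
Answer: -17508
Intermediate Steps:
V(K) = 5*K
L = -10
c(Y, C) = (C + Y)/(8 + C)
I(X, v) = -10
(-4561 + I(V(-3), 32 + c(10, 10))) - 12937 = (-4561 - 10) - 12937 = -4571 - 12937 = -17508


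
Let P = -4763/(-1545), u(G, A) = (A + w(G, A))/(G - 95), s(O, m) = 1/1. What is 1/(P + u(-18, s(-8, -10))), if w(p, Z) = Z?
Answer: 174585/535129 ≈ 0.32625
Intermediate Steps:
s(O, m) = 1
u(G, A) = 2*A/(-95 + G) (u(G, A) = (A + A)/(G - 95) = (2*A)/(-95 + G) = 2*A/(-95 + G))
P = 4763/1545 (P = -4763*(-1/1545) = 4763/1545 ≈ 3.0828)
1/(P + u(-18, s(-8, -10))) = 1/(4763/1545 + 2*1/(-95 - 18)) = 1/(4763/1545 + 2*1/(-113)) = 1/(4763/1545 + 2*1*(-1/113)) = 1/(4763/1545 - 2/113) = 1/(535129/174585) = 174585/535129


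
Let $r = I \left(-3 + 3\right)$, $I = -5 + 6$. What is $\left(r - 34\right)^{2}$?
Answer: $1156$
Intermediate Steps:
$I = 1$
$r = 0$ ($r = 1 \left(-3 + 3\right) = 1 \cdot 0 = 0$)
$\left(r - 34\right)^{2} = \left(0 - 34\right)^{2} = \left(-34\right)^{2} = 1156$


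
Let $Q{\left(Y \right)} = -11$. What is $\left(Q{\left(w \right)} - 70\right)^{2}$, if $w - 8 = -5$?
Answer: $6561$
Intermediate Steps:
$w = 3$ ($w = 8 - 5 = 3$)
$\left(Q{\left(w \right)} - 70\right)^{2} = \left(-11 - 70\right)^{2} = \left(-81\right)^{2} = 6561$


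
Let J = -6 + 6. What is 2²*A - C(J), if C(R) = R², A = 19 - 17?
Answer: 8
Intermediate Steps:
A = 2
J = 0
2²*A - C(J) = 2²*2 - 1*0² = 4*2 - 1*0 = 8 + 0 = 8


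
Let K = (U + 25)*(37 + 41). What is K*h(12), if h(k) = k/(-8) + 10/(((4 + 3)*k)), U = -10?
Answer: -11310/7 ≈ -1615.7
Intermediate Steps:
h(k) = -k/8 + 10/(7*k) (h(k) = k*(-1/8) + 10/((7*k)) = -k/8 + 10*(1/(7*k)) = -k/8 + 10/(7*k))
K = 1170 (K = (-10 + 25)*(37 + 41) = 15*78 = 1170)
K*h(12) = 1170*(-1/8*12 + (10/7)/12) = 1170*(-3/2 + (10/7)*(1/12)) = 1170*(-3/2 + 5/42) = 1170*(-29/21) = -11310/7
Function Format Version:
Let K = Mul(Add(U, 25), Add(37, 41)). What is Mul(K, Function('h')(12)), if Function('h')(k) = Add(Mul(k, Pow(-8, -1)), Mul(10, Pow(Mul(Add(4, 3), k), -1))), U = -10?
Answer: Rational(-11310, 7) ≈ -1615.7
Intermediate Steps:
Function('h')(k) = Add(Mul(Rational(-1, 8), k), Mul(Rational(10, 7), Pow(k, -1))) (Function('h')(k) = Add(Mul(k, Rational(-1, 8)), Mul(10, Pow(Mul(7, k), -1))) = Add(Mul(Rational(-1, 8), k), Mul(10, Mul(Rational(1, 7), Pow(k, -1)))) = Add(Mul(Rational(-1, 8), k), Mul(Rational(10, 7), Pow(k, -1))))
K = 1170 (K = Mul(Add(-10, 25), Add(37, 41)) = Mul(15, 78) = 1170)
Mul(K, Function('h')(12)) = Mul(1170, Add(Mul(Rational(-1, 8), 12), Mul(Rational(10, 7), Pow(12, -1)))) = Mul(1170, Add(Rational(-3, 2), Mul(Rational(10, 7), Rational(1, 12)))) = Mul(1170, Add(Rational(-3, 2), Rational(5, 42))) = Mul(1170, Rational(-29, 21)) = Rational(-11310, 7)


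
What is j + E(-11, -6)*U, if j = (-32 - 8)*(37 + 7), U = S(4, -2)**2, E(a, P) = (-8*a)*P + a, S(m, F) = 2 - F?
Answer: -10384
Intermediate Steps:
E(a, P) = a - 8*P*a (E(a, P) = -8*P*a + a = a - 8*P*a)
U = 16 (U = (2 - 1*(-2))**2 = (2 + 2)**2 = 4**2 = 16)
j = -1760 (j = -40*44 = -1760)
j + E(-11, -6)*U = -1760 - 11*(1 - 8*(-6))*16 = -1760 - 11*(1 + 48)*16 = -1760 - 11*49*16 = -1760 - 539*16 = -1760 - 8624 = -10384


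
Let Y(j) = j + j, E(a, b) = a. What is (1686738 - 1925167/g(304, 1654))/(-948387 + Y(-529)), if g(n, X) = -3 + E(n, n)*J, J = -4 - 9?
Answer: -6672973957/3755054975 ≈ -1.7771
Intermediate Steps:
J = -13
Y(j) = 2*j
g(n, X) = -3 - 13*n (g(n, X) = -3 + n*(-13) = -3 - 13*n)
(1686738 - 1925167/g(304, 1654))/(-948387 + Y(-529)) = (1686738 - 1925167/(-3 - 13*304))/(-948387 + 2*(-529)) = (1686738 - 1925167/(-3 - 3952))/(-948387 - 1058) = (1686738 - 1925167/(-3955))/(-949445) = (1686738 - 1925167*(-1/3955))*(-1/949445) = (1686738 + 1925167/3955)*(-1/949445) = (6672973957/3955)*(-1/949445) = -6672973957/3755054975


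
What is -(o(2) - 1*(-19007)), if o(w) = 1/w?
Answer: -38015/2 ≈ -19008.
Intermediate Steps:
-(o(2) - 1*(-19007)) = -(1/2 - 1*(-19007)) = -(1/2 + 19007) = -1*38015/2 = -38015/2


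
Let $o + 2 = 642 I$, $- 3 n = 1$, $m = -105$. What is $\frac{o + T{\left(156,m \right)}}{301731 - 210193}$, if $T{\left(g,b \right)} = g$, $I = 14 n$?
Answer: $- \frac{1421}{45769} \approx -0.031047$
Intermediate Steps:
$n = - \frac{1}{3}$ ($n = \left(- \frac{1}{3}\right) 1 = - \frac{1}{3} \approx -0.33333$)
$I = - \frac{14}{3}$ ($I = 14 \left(- \frac{1}{3}\right) = - \frac{14}{3} \approx -4.6667$)
$o = -2998$ ($o = -2 + 642 \left(- \frac{14}{3}\right) = -2 - 2996 = -2998$)
$\frac{o + T{\left(156,m \right)}}{301731 - 210193} = \frac{-2998 + 156}{301731 - 210193} = - \frac{2842}{91538} = \left(-2842\right) \frac{1}{91538} = - \frac{1421}{45769}$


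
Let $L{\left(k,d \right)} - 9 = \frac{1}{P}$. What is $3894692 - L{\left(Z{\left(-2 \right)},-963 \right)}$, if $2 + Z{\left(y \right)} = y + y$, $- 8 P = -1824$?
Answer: $\frac{887987723}{228} \approx 3.8947 \cdot 10^{6}$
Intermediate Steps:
$P = 228$ ($P = \left(- \frac{1}{8}\right) \left(-1824\right) = 228$)
$Z{\left(y \right)} = -2 + 2 y$ ($Z{\left(y \right)} = -2 + \left(y + y\right) = -2 + 2 y$)
$L{\left(k,d \right)} = \frac{2053}{228}$ ($L{\left(k,d \right)} = 9 + \frac{1}{228} = \frac{2053}{228}$)
$3894692 - L{\left(Z{\left(-2 \right)},-963 \right)} = 3894692 - \frac{2053}{228} = \frac{887987723}{228}$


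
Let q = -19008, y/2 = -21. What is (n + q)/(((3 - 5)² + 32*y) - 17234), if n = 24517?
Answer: -5509/18574 ≈ -0.29660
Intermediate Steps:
y = -42 (y = 2*(-21) = -42)
(n + q)/(((3 - 5)² + 32*y) - 17234) = (24517 - 19008)/(((3 - 5)² + 32*(-42)) - 17234) = 5509/(((-2)² - 1344) - 17234) = 5509/((4 - 1344) - 17234) = 5509/(-1340 - 17234) = 5509/(-18574) = 5509*(-1/18574) = -5509/18574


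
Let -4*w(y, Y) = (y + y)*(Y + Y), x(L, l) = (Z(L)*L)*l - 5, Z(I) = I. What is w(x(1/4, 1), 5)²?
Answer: 156025/256 ≈ 609.47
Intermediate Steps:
x(L, l) = -5 + l*L² (x(L, l) = (L*L)*l - 5 = L²*l - 5 = l*L² - 5 = -5 + l*L²)
w(y, Y) = -Y*y (w(y, Y) = -(y + y)*(Y + Y)/4 = -2*y*2*Y/4 = -Y*y)
w(x(1/4, 1), 5)² = (-1*5*(-5 + 1*(1/4)²))² = (-1*5*(-5 + 1*(¼)²))² = (-1*5*(-5 + 1*(1/16)))² = (-1*5*(-5 + 1/16))² = (-1*5*(-79/16))² = (395/16)² = 156025/256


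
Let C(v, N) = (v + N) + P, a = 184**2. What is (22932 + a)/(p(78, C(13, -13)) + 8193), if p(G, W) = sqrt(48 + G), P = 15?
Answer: 155088028/22375041 - 56788*sqrt(14)/22375041 ≈ 6.9218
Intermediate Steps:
a = 33856
C(v, N) = 15 + N + v (C(v, N) = (v + N) + 15 = (N + v) + 15 = 15 + N + v)
(22932 + a)/(p(78, C(13, -13)) + 8193) = (22932 + 33856)/(sqrt(48 + 78) + 8193) = 56788/(sqrt(126) + 8193) = 56788/(3*sqrt(14) + 8193) = 56788/(8193 + 3*sqrt(14))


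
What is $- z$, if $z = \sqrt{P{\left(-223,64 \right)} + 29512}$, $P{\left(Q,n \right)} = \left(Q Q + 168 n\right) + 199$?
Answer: $- 4 \sqrt{5637} \approx -300.32$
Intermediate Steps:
$P{\left(Q,n \right)} = 199 + Q^{2} + 168 n$ ($P{\left(Q,n \right)} = \left(Q^{2} + 168 n\right) + 199 = 199 + Q^{2} + 168 n$)
$z = 4 \sqrt{5637}$ ($z = \sqrt{\left(199 + \left(-223\right)^{2} + 168 \cdot 64\right) + 29512} = \sqrt{\left(199 + 49729 + 10752\right) + 29512} = \sqrt{60680 + 29512} = \sqrt{90192} = 4 \sqrt{5637} \approx 300.32$)
$- z = - 4 \sqrt{5637}$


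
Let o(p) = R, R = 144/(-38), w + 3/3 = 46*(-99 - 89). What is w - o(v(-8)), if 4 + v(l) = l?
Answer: -164259/19 ≈ -8645.2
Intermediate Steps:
v(l) = -4 + l
w = -8649 (w = -1 + 46*(-99 - 89) = -1 + 46*(-188) = -1 - 8648 = -8649)
R = -72/19 (R = 144*(-1/38) = -72/19 ≈ -3.7895)
o(p) = -72/19
w - o(v(-8)) = -8649 - 1*(-72/19) = -8649 + 72/19 = -164259/19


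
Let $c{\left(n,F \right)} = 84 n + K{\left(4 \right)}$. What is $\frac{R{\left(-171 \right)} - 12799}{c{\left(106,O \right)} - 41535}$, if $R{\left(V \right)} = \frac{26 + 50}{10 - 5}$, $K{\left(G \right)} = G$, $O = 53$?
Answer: $\frac{63919}{163135} \approx 0.39182$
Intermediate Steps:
$c{\left(n,F \right)} = 4 + 84 n$ ($c{\left(n,F \right)} = 84 n + 4 = 4 + 84 n$)
$R{\left(V \right)} = \frac{76}{5}$
$\frac{R{\left(-171 \right)} - 12799}{c{\left(106,O \right)} - 41535} = \frac{\frac{76}{5} - 12799}{\left(4 + 84 \cdot 106\right) - 41535} = - \frac{63919}{5 \left(\left(4 + 8904\right) - 41535\right)} = - \frac{63919}{5 \left(8908 - 41535\right)} = - \frac{63919}{5 \left(-32627\right)} = \left(- \frac{63919}{5}\right) \left(- \frac{1}{32627}\right) = \frac{63919}{163135}$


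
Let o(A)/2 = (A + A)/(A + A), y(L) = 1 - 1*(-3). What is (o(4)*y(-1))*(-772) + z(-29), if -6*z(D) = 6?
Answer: -6177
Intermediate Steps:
y(L) = 4 (y(L) = 1 + 3 = 4)
z(D) = -1 (z(D) = -⅙*6 = -1)
o(A) = 2 (o(A) = 2*((A + A)/(A + A)) = 2*((2*A)/((2*A))) = 2*((2*A)*(1/(2*A))) = 2*1 = 2)
(o(4)*y(-1))*(-772) + z(-29) = (2*4)*(-772) - 1 = 8*(-772) - 1 = -6176 - 1 = -6177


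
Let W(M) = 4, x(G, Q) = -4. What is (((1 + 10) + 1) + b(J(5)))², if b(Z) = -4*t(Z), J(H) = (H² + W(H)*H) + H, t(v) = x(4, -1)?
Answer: 784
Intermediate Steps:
t(v) = -4
J(H) = H² + 5*H (J(H) = (H² + 4*H) + H = H² + 5*H)
b(Z) = 16 (b(Z) = -4*(-4) = 16)
(((1 + 10) + 1) + b(J(5)))² = (((1 + 10) + 1) + 16)² = ((11 + 1) + 16)² = (12 + 16)² = 28² = 784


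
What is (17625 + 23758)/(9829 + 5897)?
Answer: 41383/15726 ≈ 2.6315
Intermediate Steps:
(17625 + 23758)/(9829 + 5897) = 41383/15726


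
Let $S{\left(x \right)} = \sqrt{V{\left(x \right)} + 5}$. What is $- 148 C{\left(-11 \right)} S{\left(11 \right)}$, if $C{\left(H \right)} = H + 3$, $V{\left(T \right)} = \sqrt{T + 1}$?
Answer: $1184 \sqrt{5 + 2 \sqrt{3}} \approx 3444.6$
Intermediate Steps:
$V{\left(T \right)} = \sqrt{1 + T}$
$C{\left(H \right)} = 3 + H$
$S{\left(x \right)} = \sqrt{5 + \sqrt{1 + x}}$ ($S{\left(x \right)} = \sqrt{\sqrt{1 + x} + 5} = \sqrt{5 + \sqrt{1 + x}}$)
$- 148 C{\left(-11 \right)} S{\left(11 \right)} = - 148 \left(3 - 11\right) \sqrt{5 + \sqrt{1 + 11}} = \left(-148\right) \left(-8\right) \sqrt{5 + \sqrt{12}} = 1184 \sqrt{5 + 2 \sqrt{3}}$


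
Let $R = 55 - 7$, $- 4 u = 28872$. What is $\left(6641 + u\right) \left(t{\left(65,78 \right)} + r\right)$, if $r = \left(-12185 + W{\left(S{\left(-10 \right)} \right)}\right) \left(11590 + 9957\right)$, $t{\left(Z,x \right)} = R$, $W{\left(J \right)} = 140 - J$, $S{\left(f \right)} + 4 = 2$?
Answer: $149726002921$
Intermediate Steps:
$u = -7218$ ($u = \left(- \frac{1}{4}\right) 28872 = -7218$)
$S{\left(f \right)} = -2$ ($S{\left(f \right)} = -4 + 2 = -2$)
$R = 48$ ($R = 55 - 7 = 48$)
$t{\left(Z,x \right)} = 48$
$r = -259490521$ ($r = \left(-12185 + \left(140 - -2\right)\right) \left(11590 + 9957\right) = \left(-12185 + \left(140 + 2\right)\right) 21547 = \left(-12185 + 142\right) 21547 = \left(-12043\right) 21547 = -259490521$)
$\left(6641 + u\right) \left(t{\left(65,78 \right)} + r\right) = \left(6641 - 7218\right) \left(48 - 259490521\right) = \left(-577\right) \left(-259490473\right) = 149726002921$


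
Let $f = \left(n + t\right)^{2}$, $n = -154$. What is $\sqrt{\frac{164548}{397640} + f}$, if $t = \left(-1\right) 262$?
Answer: $\frac{3 \sqrt{190022635802530}}{99410} \approx 416.0$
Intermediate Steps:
$t = -262$
$f = 173056$ ($f = \left(-154 - 262\right)^{2} = \left(-416\right)^{2} = 173056$)
$\sqrt{\frac{164548}{397640} + f} = \sqrt{\frac{164548}{397640} + 173056} = \sqrt{164548 \cdot \frac{1}{397640} + 173056} = \sqrt{\frac{41137}{99410} + 173056} = \sqrt{\frac{17203538097}{99410}} = \frac{3 \sqrt{190022635802530}}{99410}$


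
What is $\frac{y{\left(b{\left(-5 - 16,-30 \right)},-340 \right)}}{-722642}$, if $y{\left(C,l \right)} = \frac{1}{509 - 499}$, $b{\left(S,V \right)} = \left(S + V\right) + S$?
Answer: $- \frac{1}{7226420} \approx -1.3838 \cdot 10^{-7}$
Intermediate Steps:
$b{\left(S,V \right)} = V + 2 S$
$y{\left(C,l \right)} = \frac{1}{10}$
$\frac{y{\left(b{\left(-5 - 16,-30 \right)},-340 \right)}}{-722642} = \frac{1}{10 \left(-722642\right)} = \frac{1}{10} \left(- \frac{1}{722642}\right) = - \frac{1}{7226420}$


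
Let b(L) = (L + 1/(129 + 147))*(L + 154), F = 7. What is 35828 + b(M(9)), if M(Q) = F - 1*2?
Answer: 3369369/92 ≈ 36624.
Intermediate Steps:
M(Q) = 5 (M(Q) = 7 - 1*2 = 7 - 2 = 5)
b(L) = (154 + L)*(1/276 + L) (b(L) = (L + 1/276)*(154 + L) = (1/276 + L)*(154 + L) = (154 + L)*(1/276 + L))
35828 + b(M(9)) = 35828 + (77/138 + 5² + (42505/276)*5) = 35828 + (77/138 + 25 + 212525/276) = 35828 + 73193/92 = 3369369/92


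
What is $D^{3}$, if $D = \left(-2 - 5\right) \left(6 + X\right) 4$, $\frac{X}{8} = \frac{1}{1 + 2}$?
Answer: $- \frac{385828352}{27} \approx -1.429 \cdot 10^{7}$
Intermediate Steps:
$X = \frac{8}{3}$ ($X = \frac{8}{1 + 2} = \frac{8}{3} \approx 2.6667$)
$D = - \frac{728}{3}$ ($D = \left(-2 - 5\right) \left(6 + \frac{8}{3}\right) 4 = - 7 \cdot \frac{26}{3} \cdot 4 = \left(-7\right) \frac{104}{3} = - \frac{728}{3} \approx -242.67$)
$D^{3} = \left(- \frac{728}{3}\right)^{3} = - \frac{385828352}{27}$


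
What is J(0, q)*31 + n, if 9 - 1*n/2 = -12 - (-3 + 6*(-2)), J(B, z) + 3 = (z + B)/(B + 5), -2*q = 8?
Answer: -529/5 ≈ -105.80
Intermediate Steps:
q = -4 (q = -½*8 = -4)
J(B, z) = -3 + (B + z)/(5 + B) (J(B, z) = -3 + (z + B)/(B + 5) = -3 + (B + z)/(5 + B))
n = 12 (n = 18 - 2*(-12 - (-3 + 6*(-2))) = 18 - 2*(-12 - (-3 - 12)) = 18 - 2*(-12 - 1*(-15)) = 18 - 2*(-12 + 15) = 18 - 2*3 = 18 - 6 = 12)
J(0, q)*31 + n = ((-15 - 4 - 2*0)/(5 + 0))*31 + 12 = ((-15 - 4 + 0)/5)*31 + 12 = ((⅕)*(-19))*31 + 12 = -19/5*31 + 12 = -589/5 + 12 = -529/5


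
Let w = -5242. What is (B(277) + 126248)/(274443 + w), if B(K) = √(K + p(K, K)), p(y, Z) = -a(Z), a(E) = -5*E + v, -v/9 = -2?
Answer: 126248/269201 + 2*√411/269201 ≈ 0.46912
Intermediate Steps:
v = 18 (v = -9*(-2) = 18)
a(E) = 18 - 5*E (a(E) = -5*E + 18 = 18 - 5*E)
p(y, Z) = -18 + 5*Z (p(y, Z) = -(18 - 5*Z) = -18 + 5*Z)
B(K) = √(-18 + 6*K) (B(K) = √(K + (-18 + 5*K)) = √(-18 + 6*K))
(B(277) + 126248)/(274443 + w) = (√(-18 + 6*277) + 126248)/(274443 - 5242) = (√(-18 + 1662) + 126248)/269201 = (√1644 + 126248)*(1/269201) = (2*√411 + 126248)*(1/269201) = (126248 + 2*√411)*(1/269201) = 126248/269201 + 2*√411/269201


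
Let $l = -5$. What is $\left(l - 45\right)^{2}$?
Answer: $2500$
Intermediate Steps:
$\left(l - 45\right)^{2} = \left(-5 - 45\right)^{2} = \left(-50\right)^{2} = 2500$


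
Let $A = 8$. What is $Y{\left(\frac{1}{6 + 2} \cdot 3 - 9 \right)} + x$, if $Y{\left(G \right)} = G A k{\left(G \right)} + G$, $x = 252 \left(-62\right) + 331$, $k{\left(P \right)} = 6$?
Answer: $- \frac{125725}{8} \approx -15716.0$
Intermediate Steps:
$x = -15293$ ($x = -15624 + 331 = -15293$)
$Y{\left(G \right)} = 49 G$ ($Y{\left(G \right)} = G 8 \cdot 6 + G = 8 G 6 + G = 48 G + G = 49 G$)
$Y{\left(\frac{1}{6 + 2} \cdot 3 - 9 \right)} + x = 49 \left(\frac{1}{6 + 2} \cdot 3 - 9\right) - 15293 = 49 \left(\frac{1}{8} \cdot 3 - 9\right) - 15293 = 49 \left(\frac{3}{8} - 9\right) - 15293 = 49 \left(- \frac{69}{8}\right) - 15293 = - \frac{3381}{8} - 15293 = - \frac{125725}{8}$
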